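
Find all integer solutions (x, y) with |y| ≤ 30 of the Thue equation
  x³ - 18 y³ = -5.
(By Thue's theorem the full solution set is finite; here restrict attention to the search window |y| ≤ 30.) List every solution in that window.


The equation is x³ - 18y³ = -5. For fixed y, x³ = 18·y³ − 5, so a solution requires the RHS to be a perfect cube.
Strategy: iterate y from -30 to 30, compute RHS = 18·y³ − 5, and check whether it is a (positive or negative) perfect cube.
Check small values of y:
  y = 0: RHS = -5 is not a perfect cube.
  y = 1: RHS = 13 is not a perfect cube.
  y = -1: RHS = -23 is not a perfect cube.
  y = 2: RHS = 139 is not a perfect cube.
  y = -2: RHS = -149 is not a perfect cube.
  y = 3: RHS = 481 is not a perfect cube.
  y = -3: RHS = -491 is not a perfect cube.
Continuing the search up to |y| = 30 finds no solutions either.
No (x, y) in the scanned range satisfies the equation.

No integer solutions with |y| ≤ 30.


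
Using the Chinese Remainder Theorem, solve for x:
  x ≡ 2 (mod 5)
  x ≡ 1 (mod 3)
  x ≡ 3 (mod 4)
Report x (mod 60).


Moduli 5, 3, 4 are pairwise coprime; by CRT there is a unique solution modulo M = 5 · 3 · 4 = 60.
Solve pairwise, accumulating the modulus:
  Start with x ≡ 2 (mod 5).
  Combine with x ≡ 1 (mod 3): since gcd(5, 3) = 1, we get a unique residue mod 15.
    Write x = 2 + 5·t and substitute into x ≡ 1 (mod 3): 5·t ≡ 1 − 2 = -1 (mod 3).
    Reduce coefficients mod 3: 2·t ≡ 2 (mod 3).
    The inverse of 2 mod 3 is 2 (since 2·2 = 4 = 1·3 + 1), so t ≡ 2·2 = 4 ≡ 1 (mod 3).
    Then x = 2 + 5·1 = 7, valid modulo lcm(5, 3) = 15: x ≡ 7 (mod 15).
  Combine with x ≡ 3 (mod 4): since gcd(15, 4) = 1, we get a unique residue mod 60.
    Write x = 7 + 15·t and substitute into x ≡ 3 (mod 4): 15·t ≡ 3 − 7 = -4 (mod 4).
    Reduce coefficients mod 4: 3·t ≡ 0 (mod 4).
    The inverse of 3 mod 4 is 3 (since 3·3 = 9 = 2·4 + 1), so t ≡ 3·0 = 0 ≡ 0 (mod 4).
    Then x = 7 + 15·0 = 7, valid modulo lcm(15, 4) = 60: x ≡ 7 (mod 60).
Verify: 7 mod 5 = 2 ✓, 7 mod 3 = 1 ✓, 7 mod 4 = 3 ✓.

x ≡ 7 (mod 60).


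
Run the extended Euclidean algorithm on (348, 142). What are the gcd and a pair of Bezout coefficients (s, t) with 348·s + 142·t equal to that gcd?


Euclidean algorithm on (348, 142) — divide until remainder is 0:
  348 = 2 · 142 + 64
  142 = 2 · 64 + 14
  64 = 4 · 14 + 8
  14 = 1 · 8 + 6
  8 = 1 · 6 + 2
  6 = 3 · 2 + 0
gcd(348, 142) = 2.
Track Bezout coefficients alongside the remainders: start with r₀ = 348 = a·1 + b·0 (s = 1, t = 0) and r₁ = 142 = a·0 + b·1 (s = 0, t = 1); each new remainder r_{k+1} = r_{k-1} − q_k·r_k inherits s_{k+1} = s_{k-1} − q_k·s_k, t_{k+1} = t_{k-1} − q_k·t_k, so r_k = a·s_k + b·t_k at every step:
  q = 2: r = 64, s = 1 − 2·0 = 1, t = 0 − 2·1 = -2  (check: 348·1 + 142·(-2) = 64)
  q = 2: r = 14, s = 0 − 2·1 = -2, t = 1 − 2·(-2) = 5  (check: 348·(-2) + 142·5 = 14)
  q = 4: r = 8, s = 1 − 4·(-2) = 9, t = -2 − 4·5 = -22  (check: 348·9 + 142·(-22) = 8)
  q = 1: r = 6, s = -2 − 1·9 = -11, t = 5 − 1·(-22) = 27  (check: 348·(-11) + 142·27 = 6)
  q = 1: r = 2, s = 9 − 1·(-11) = 20, t = -22 − 1·27 = -49  (check: 348·20 + 142·(-49) = 2)
The row with r = 2 (the gcd) gives the Bezout coefficients s = 20, t = -49.
Result: 348 · (20) + 142 · (-49) = 2.

gcd(348, 142) = 2; s = 20, t = -49 (check: 348·20 + 142·(-49) = 2).


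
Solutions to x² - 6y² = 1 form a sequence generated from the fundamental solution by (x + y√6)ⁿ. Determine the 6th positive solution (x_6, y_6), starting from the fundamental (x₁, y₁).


Step 1: Find the fundamental solution (x₁, y₁) of x² - 6y² = 1.
  Expand √6 as a continued fraction. a₀ = ⌊√6⌋ = 2; iterate m_{k+1} = d_k·a_k − m_k, d_{k+1} = (6 − m_{k+1}²)/d_k, a_{k+1} = ⌊(a₀ + m_{k+1})/d_{k+1}⌋ (starting m₀ = 0, d₀ = 1), with convergents p_k = a_k·p_{k-1} + p_{k-2}, q_k = a_k·q_{k-1} + q_{k-2} (p₋₁ = 1, q₋₁ = 0):
  k = 0: a₀ = 2; p₀/q₀ = 2/1; p₀² − 6·q₀² = 4 − 6 = -2.
  k = 1: m = 2, d = 2, a = ⌊(2 + 2)/2⌋ = 2; p/q = (2·2 + 1)/(2·1 + 0) = 5/2; p² − 6·q² = 25 − 24 = 1.
  The first convergent with p² − 6·q² = 1 gives the fundamental solution (x₁, y₁) = (5, 2).
Step 2: Apply the recurrence (x_{n+1}, y_{n+1}) = (x₁x_n + 6y₁y_n, x₁y_n + y₁x_n) repeatedly.
  From (x_1, y_1) = (5, 2): x_2 = 5·5 + 6·2·2 = 49; y_2 = 5·2 + 2·5 = 20.
  From (x_2, y_2) = (49, 20): x_3 = 5·49 + 6·2·20 = 485; y_3 = 5·20 + 2·49 = 198.
  From (x_3, y_3) = (485, 198): x_4 = 5·485 + 6·2·198 = 4801; y_4 = 5·198 + 2·485 = 1960.
  From (x_4, y_4) = (4801, 1960): x_5 = 5·4801 + 6·2·1960 = 47525; y_5 = 5·1960 + 2·4801 = 19402.
  From (x_5, y_5) = (47525, 19402): x_6 = 5·47525 + 6·2·19402 = 470449; y_6 = 5·19402 + 2·47525 = 192060.
Step 3: Verify x_6² - 6·y_6² = 221322261601 - 221322261600 = 1 (should be 1). ✓

(x_1, y_1) = (5, 2); (x_6, y_6) = (470449, 192060).


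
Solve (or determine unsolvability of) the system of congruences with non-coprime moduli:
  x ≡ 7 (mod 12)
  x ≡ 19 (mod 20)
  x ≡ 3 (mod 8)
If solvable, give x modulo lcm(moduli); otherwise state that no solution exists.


Moduli 12, 20, 8 are not pairwise coprime, so CRT works modulo lcm(m_i) when all pairwise compatibility conditions hold.
Pairwise compatibility: gcd(m_i, m_j) must divide a_i - a_j for every pair.
Merge one congruence at a time:
  Start: x ≡ 7 (mod 12).
  Combine with x ≡ 19 (mod 20): gcd(12, 20) = 4; 19 - 7 = 12, which IS divisible by 4, so compatible.
    Write x = 7 + 12·t and substitute into x ≡ 19 (mod 20): 12·t ≡ 19 − 7 = 12 (mod 20).
    Divide the congruence (and modulus) by g = 4: 3·t ≡ 3 (mod 5).
    The inverse of 3 mod 5 is 2 (since 3·2 = 6 = 1·5 + 1), so t ≡ 2·3 = 6 ≡ 1 (mod 5).
    Then x = 7 + 12·1 = 19, valid modulo lcm(12, 20) = 60: x ≡ 19 (mod 60).
  Combine with x ≡ 3 (mod 8): gcd(60, 8) = 4; 3 - 19 = -16, which IS divisible by 4, so compatible.
    Write x = 19 + 60·t and substitute into x ≡ 3 (mod 8): 60·t ≡ 3 − 19 = -16 (mod 8).
    Divide the congruence (and modulus) by g = 4: 15·t ≡ -4 (mod 2).
    Reduce coefficients mod 2: 1·t ≡ 0 (mod 2).
    So t ≡ 0 (mod 2).
    Then x = 19 + 60·0 = 19, valid modulo lcm(60, 8) = 120: x ≡ 19 (mod 120).
Verify: 19 mod 12 = 7, 19 mod 20 = 19, 19 mod 8 = 3.

x ≡ 19 (mod 120).


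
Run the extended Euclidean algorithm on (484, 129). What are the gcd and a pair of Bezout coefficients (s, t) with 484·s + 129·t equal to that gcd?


Euclidean algorithm on (484, 129) — divide until remainder is 0:
  484 = 3 · 129 + 97
  129 = 1 · 97 + 32
  97 = 3 · 32 + 1
  32 = 32 · 1 + 0
gcd(484, 129) = 1.
Track Bezout coefficients alongside the remainders: start with r₀ = 484 = a·1 + b·0 (s = 1, t = 0) and r₁ = 129 = a·0 + b·1 (s = 0, t = 1); each new remainder r_{k+1} = r_{k-1} − q_k·r_k inherits s_{k+1} = s_{k-1} − q_k·s_k, t_{k+1} = t_{k-1} − q_k·t_k, so r_k = a·s_k + b·t_k at every step:
  q = 3: r = 97, s = 1 − 3·0 = 1, t = 0 − 3·1 = -3  (check: 484·1 + 129·(-3) = 97)
  q = 1: r = 32, s = 0 − 1·1 = -1, t = 1 − 1·(-3) = 4  (check: 484·(-1) + 129·4 = 32)
  q = 3: r = 1, s = 1 − 3·(-1) = 4, t = -3 − 3·4 = -15  (check: 484·4 + 129·(-15) = 1)
The row with r = 1 (the gcd) gives the Bezout coefficients s = 4, t = -15.
Result: 484 · (4) + 129 · (-15) = 1.

gcd(484, 129) = 1; s = 4, t = -15 (check: 484·4 + 129·(-15) = 1).


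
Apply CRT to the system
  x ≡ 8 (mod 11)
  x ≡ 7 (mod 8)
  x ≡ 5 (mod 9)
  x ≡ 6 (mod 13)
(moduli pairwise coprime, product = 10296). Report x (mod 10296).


Product of moduli M = 11 · 8 · 9 · 13 = 10296.
Merge one congruence at a time:
  Start: x ≡ 8 (mod 11).
  Combine with x ≡ 7 (mod 8); new modulus lcm = 88.
    Write x = 8 + 11·t and substitute into x ≡ 7 (mod 8): 11·t ≡ 7 − 8 = -1 (mod 8).
    Reduce coefficients mod 8: 3·t ≡ 7 (mod 8).
    The inverse of 3 mod 8 is 3 (since 3·3 = 9 = 1·8 + 1), so t ≡ 3·7 = 21 ≡ 5 (mod 8).
    Then x = 8 + 11·5 = 63, valid modulo lcm(11, 8) = 88: x ≡ 63 (mod 88).
  Combine with x ≡ 5 (mod 9); new modulus lcm = 792.
    Write x = 63 + 88·t and substitute into x ≡ 5 (mod 9): 88·t ≡ 5 − 63 = -58 (mod 9).
    Reduce coefficients mod 9: 7·t ≡ 5 (mod 9).
    The inverse of 7 mod 9 is 4 (since 7·4 = 28 = 3·9 + 1), so t ≡ 4·5 = 20 ≡ 2 (mod 9).
    Then x = 63 + 88·2 = 239, valid modulo lcm(88, 9) = 792: x ≡ 239 (mod 792).
  Combine with x ≡ 6 (mod 13); new modulus lcm = 10296.
    Write x = 239 + 792·t and substitute into x ≡ 6 (mod 13): 792·t ≡ 6 − 239 = -233 (mod 13).
    Reduce coefficients mod 13: 12·t ≡ 1 (mod 13).
    The inverse of 12 mod 13 is 12 (since 12·12 = 144 = 11·13 + 1), so t ≡ 12·1 = 12 ≡ 12 (mod 13).
    Then x = 239 + 792·12 = 9743, valid modulo lcm(792, 13) = 10296: x ≡ 9743 (mod 10296).
Verify against each original: 9743 mod 11 = 8, 9743 mod 8 = 7, 9743 mod 9 = 5, 9743 mod 13 = 6.

x ≡ 9743 (mod 10296).


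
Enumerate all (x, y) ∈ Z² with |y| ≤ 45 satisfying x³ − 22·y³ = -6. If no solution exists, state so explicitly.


The equation is x³ - 22y³ = -6. For fixed y, x³ = 22·y³ − 6, so a solution requires the RHS to be a perfect cube.
Strategy: iterate y from -45 to 45, compute RHS = 22·y³ − 6, and check whether it is a (positive or negative) perfect cube.
Check small values of y:
  y = 0: RHS = -6 is not a perfect cube.
  y = 1: RHS = 16 is not a perfect cube.
  y = -1: RHS = -28 is not a perfect cube.
  y = 2: RHS = 170 is not a perfect cube.
  y = -2: RHS = -182 is not a perfect cube.
  y = 3: RHS = 588 is not a perfect cube.
  y = -3: RHS = -600 is not a perfect cube.
Continuing, at y = 5: RHS = 2744 = (14)³ ⇒ x = 14 works.
Searching the remaining y in |y| ≤ 45 finds no further solutions.
Collected solutions: (14, 5).

Solutions (with |y| ≤ 45): (14, 5).


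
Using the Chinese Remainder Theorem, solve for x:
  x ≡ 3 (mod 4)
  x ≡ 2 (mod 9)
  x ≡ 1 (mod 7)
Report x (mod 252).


Moduli 4, 9, 7 are pairwise coprime; by CRT there is a unique solution modulo M = 4 · 9 · 7 = 252.
Solve pairwise, accumulating the modulus:
  Start with x ≡ 3 (mod 4).
  Combine with x ≡ 2 (mod 9): since gcd(4, 9) = 1, we get a unique residue mod 36.
    Write x = 3 + 4·t and substitute into x ≡ 2 (mod 9): 4·t ≡ 2 − 3 = -1 (mod 9).
    Reduce coefficients mod 9: 4·t ≡ 8 (mod 9).
    The inverse of 4 mod 9 is 7 (since 4·7 = 28 = 3·9 + 1), so t ≡ 7·8 = 56 ≡ 2 (mod 9).
    Then x = 3 + 4·2 = 11, valid modulo lcm(4, 9) = 36: x ≡ 11 (mod 36).
  Combine with x ≡ 1 (mod 7): since gcd(36, 7) = 1, we get a unique residue mod 252.
    Write x = 11 + 36·t and substitute into x ≡ 1 (mod 7): 36·t ≡ 1 − 11 = -10 (mod 7).
    Reduce coefficients mod 7: 1·t ≡ 4 (mod 7).
    So t ≡ 4 (mod 7).
    Then x = 11 + 36·4 = 155, valid modulo lcm(36, 7) = 252: x ≡ 155 (mod 252).
Verify: 155 mod 4 = 3 ✓, 155 mod 9 = 2 ✓, 155 mod 7 = 1 ✓.

x ≡ 155 (mod 252).


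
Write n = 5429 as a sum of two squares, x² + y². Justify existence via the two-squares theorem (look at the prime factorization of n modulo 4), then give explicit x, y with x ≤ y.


Step 1: Factor n = 5429 = 61 · 89.
Step 2: Check the mod-4 condition on each prime factor: 61 ≡ 1 (mod 4), exponent 1; 89 ≡ 1 (mod 4), exponent 1.
All primes ≡ 3 (mod 4) appear to even exponent (or don't appear), so by the two-squares theorem n IS expressible as a sum of two squares.
Step 3: Build a representation. Here n = 61 · 89 is a product of primes ≡ 1 (mod 4). Each prime p ≡ 1 (mod 4) is itself a sum of two squares; find a² by testing p − a² for a perfect square:
  61: 61 − 1² = 60, 61 − 2² = 57, 61 − 3² = 52, 61 − 4² = 45, 61 − 5² = 36 = 6² ⇒ 61 = 5² + 6².
  89: 89 − 1² = 88, 89 − 2² = 85, 89 − 3² = 80, 89 − 4² = 73, 89 − 5² = 64 = 8² ⇒ 89 = 5² + 8².
  Combine using the Brahmagupta–Fibonacci identity (a² + b²)(c² + d²) = (ac − bd)² + (ad + bc)² = (ac + bd)² + (ad − bc)²:
  61 · 89 = 5429: from (5² + 6²)(5² + 8²), take (5·5 − 6·8, 5·8 + 6·5) = (25 − 48, 40 + 30) = (-23, 70); dropping signs (only squares matter) gives (23, 70); check 23² + 70² = 529 + 4900 = 5429 ✓.
Step 4: Order so x ≤ y and verify: 23² + 70² = 529 + 4900 = 5429 = n. ✓

n = 5429 = 23² + 70² (one valid representation with x ≤ y).


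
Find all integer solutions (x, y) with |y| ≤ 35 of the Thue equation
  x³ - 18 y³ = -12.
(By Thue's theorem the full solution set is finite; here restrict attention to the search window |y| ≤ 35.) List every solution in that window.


The equation is x³ - 18y³ = -12. For fixed y, x³ = 18·y³ − 12, so a solution requires the RHS to be a perfect cube.
Strategy: iterate y from -35 to 35, compute RHS = 18·y³ − 12, and check whether it is a (positive or negative) perfect cube.
Check small values of y:
  y = 0: RHS = -12 is not a perfect cube.
  y = 1: RHS = 6 is not a perfect cube.
  y = -1: RHS = -30 is not a perfect cube.
  y = 2: RHS = 132 is not a perfect cube.
  y = -2: RHS = -156 is not a perfect cube.
  y = 3: RHS = 474 is not a perfect cube.
  y = -3: RHS = -498 is not a perfect cube.
Continuing the search up to |y| = 35 finds no solutions either.
No (x, y) in the scanned range satisfies the equation.

No integer solutions with |y| ≤ 35.


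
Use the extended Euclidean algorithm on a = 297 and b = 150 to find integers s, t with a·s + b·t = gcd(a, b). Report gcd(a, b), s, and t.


Euclidean algorithm on (297, 150) — divide until remainder is 0:
  297 = 1 · 150 + 147
  150 = 1 · 147 + 3
  147 = 49 · 3 + 0
gcd(297, 150) = 3.
Track Bezout coefficients alongside the remainders: start with r₀ = 297 = a·1 + b·0 (s = 1, t = 0) and r₁ = 150 = a·0 + b·1 (s = 0, t = 1); each new remainder r_{k+1} = r_{k-1} − q_k·r_k inherits s_{k+1} = s_{k-1} − q_k·s_k, t_{k+1} = t_{k-1} − q_k·t_k, so r_k = a·s_k + b·t_k at every step:
  q = 1: r = 147, s = 1 − 1·0 = 1, t = 0 − 1·1 = -1  (check: 297·1 + 150·(-1) = 147)
  q = 1: r = 3, s = 0 − 1·1 = -1, t = 1 − 1·(-1) = 2  (check: 297·(-1) + 150·2 = 3)
The row with r = 3 (the gcd) gives the Bezout coefficients s = -1, t = 2.
Result: 297 · (-1) + 150 · (2) = 3.

gcd(297, 150) = 3; s = -1, t = 2 (check: 297·(-1) + 150·2 = 3).


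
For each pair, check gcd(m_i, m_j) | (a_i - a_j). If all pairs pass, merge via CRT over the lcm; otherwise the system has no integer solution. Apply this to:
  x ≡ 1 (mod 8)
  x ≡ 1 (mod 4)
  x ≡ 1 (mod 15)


Moduli 8, 4, 15 are not pairwise coprime, so CRT works modulo lcm(m_i) when all pairwise compatibility conditions hold.
Pairwise compatibility: gcd(m_i, m_j) must divide a_i - a_j for every pair.
Merge one congruence at a time:
  Start: x ≡ 1 (mod 8).
  Combine with x ≡ 1 (mod 4): gcd(8, 4) = 4; 1 - 1 = 0, which IS divisible by 4, so compatible.
    Write x = 1 + 8·t and substitute into x ≡ 1 (mod 4): 8·t ≡ 1 − 1 = 0 (mod 4).
    Divide the congruence (and modulus) by g = 4: 2·t ≡ 0 (mod 1).
    Modulo 1 every t works; take t = 0.
    Then x = 1 + 8·0 = 1, valid modulo lcm(8, 4) = 8: x ≡ 1 (mod 8).
  Combine with x ≡ 1 (mod 15): gcd(8, 15) = 1; 1 - 1 = 0, which IS divisible by 1, so compatible.
    Write x = 1 + 8·t and substitute into x ≡ 1 (mod 15): 8·t ≡ 1 − 1 = 0 (mod 15).
    The inverse of 8 mod 15 is 2 (since 8·2 = 16 = 1·15 + 1), so t ≡ 2·0 = 0 ≡ 0 (mod 15).
    Then x = 1 + 8·0 = 1, valid modulo lcm(8, 15) = 120: x ≡ 1 (mod 120).
Verify: 1 mod 8 = 1, 1 mod 4 = 1, 1 mod 15 = 1.

x ≡ 1 (mod 120).


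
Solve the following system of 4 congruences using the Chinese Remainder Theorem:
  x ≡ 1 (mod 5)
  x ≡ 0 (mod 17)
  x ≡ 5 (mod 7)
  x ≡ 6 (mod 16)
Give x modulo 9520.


Product of moduli M = 5 · 17 · 7 · 16 = 9520.
Merge one congruence at a time:
  Start: x ≡ 1 (mod 5).
  Combine with x ≡ 0 (mod 17); new modulus lcm = 85.
    Write x = 1 + 5·t and substitute into x ≡ 0 (mod 17): 5·t ≡ 0 − 1 = -1 (mod 17).
    Reduce coefficients mod 17: 5·t ≡ 16 (mod 17).
    The inverse of 5 mod 17 is 7 (since 5·7 = 35 = 2·17 + 1), so t ≡ 7·16 = 112 ≡ 10 (mod 17).
    Then x = 1 + 5·10 = 51, valid modulo lcm(5, 17) = 85: x ≡ 51 (mod 85).
  Combine with x ≡ 5 (mod 7); new modulus lcm = 595.
    Write x = 51 + 85·t and substitute into x ≡ 5 (mod 7): 85·t ≡ 5 − 51 = -46 (mod 7).
    Reduce coefficients mod 7: 1·t ≡ 3 (mod 7).
    So t ≡ 3 (mod 7).
    Then x = 51 + 85·3 = 306, valid modulo lcm(85, 7) = 595: x ≡ 306 (mod 595).
  Combine with x ≡ 6 (mod 16); new modulus lcm = 9520.
    Write x = 306 + 595·t and substitute into x ≡ 6 (mod 16): 595·t ≡ 6 − 306 = -300 (mod 16).
    Reduce coefficients mod 16: 3·t ≡ 4 (mod 16).
    The inverse of 3 mod 16 is 11 (since 3·11 = 33 = 2·16 + 1), so t ≡ 11·4 = 44 ≡ 12 (mod 16).
    Then x = 306 + 595·12 = 7446, valid modulo lcm(595, 16) = 9520: x ≡ 7446 (mod 9520).
Verify against each original: 7446 mod 5 = 1, 7446 mod 17 = 0, 7446 mod 7 = 5, 7446 mod 16 = 6.

x ≡ 7446 (mod 9520).


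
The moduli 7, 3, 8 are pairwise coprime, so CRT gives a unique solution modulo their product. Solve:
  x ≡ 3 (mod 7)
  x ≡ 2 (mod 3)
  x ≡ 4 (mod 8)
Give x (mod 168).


Moduli 7, 3, 8 are pairwise coprime; by CRT there is a unique solution modulo M = 7 · 3 · 8 = 168.
Solve pairwise, accumulating the modulus:
  Start with x ≡ 3 (mod 7).
  Combine with x ≡ 2 (mod 3): since gcd(7, 3) = 1, we get a unique residue mod 21.
    Write x = 3 + 7·t and substitute into x ≡ 2 (mod 3): 7·t ≡ 2 − 3 = -1 (mod 3).
    Reduce coefficients mod 3: 1·t ≡ 2 (mod 3).
    So t ≡ 2 (mod 3).
    Then x = 3 + 7·2 = 17, valid modulo lcm(7, 3) = 21: x ≡ 17 (mod 21).
  Combine with x ≡ 4 (mod 8): since gcd(21, 8) = 1, we get a unique residue mod 168.
    Write x = 17 + 21·t and substitute into x ≡ 4 (mod 8): 21·t ≡ 4 − 17 = -13 (mod 8).
    Reduce coefficients mod 8: 5·t ≡ 3 (mod 8).
    The inverse of 5 mod 8 is 5 (since 5·5 = 25 = 3·8 + 1), so t ≡ 5·3 = 15 ≡ 7 (mod 8).
    Then x = 17 + 21·7 = 164, valid modulo lcm(21, 8) = 168: x ≡ 164 (mod 168).
Verify: 164 mod 7 = 3 ✓, 164 mod 3 = 2 ✓, 164 mod 8 = 4 ✓.

x ≡ 164 (mod 168).


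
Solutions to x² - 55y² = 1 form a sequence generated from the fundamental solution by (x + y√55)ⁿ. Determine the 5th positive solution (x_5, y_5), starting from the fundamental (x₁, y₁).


Step 1: Find the fundamental solution (x₁, y₁) of x² - 55y² = 1.
  Expand √55 as a continued fraction. a₀ = ⌊√55⌋ = 7; iterate m_{k+1} = d_k·a_k − m_k, d_{k+1} = (55 − m_{k+1}²)/d_k, a_{k+1} = ⌊(a₀ + m_{k+1})/d_{k+1}⌋ (starting m₀ = 0, d₀ = 1), with convergents p_k = a_k·p_{k-1} + p_{k-2}, q_k = a_k·q_{k-1} + q_{k-2} (p₋₁ = 1, q₋₁ = 0):
  k = 0: a₀ = 7; p₀/q₀ = 7/1; p₀² − 55·q₀² = 49 − 55 = -6.
  k = 1: m = 7, d = 6, a = ⌊(7 + 7)/6⌋ = 2; p/q = (2·7 + 1)/(2·1 + 0) = 15/2; p² − 55·q² = 225 − 220 = 5.
  k = 2: m = 5, d = 5, a = ⌊(7 + 5)/5⌋ = 2; p/q = (2·15 + 7)/(2·2 + 1) = 37/5; p² − 55·q² = 1369 − 1375 = -6.
  k = 3: m = 5, d = 6, a = ⌊(7 + 5)/6⌋ = 2; p/q = (2·37 + 15)/(2·5 + 2) = 89/12; p² − 55·q² = 7921 − 7920 = 1.
  The first convergent with p² − 55·q² = 1 gives the fundamental solution (x₁, y₁) = (89, 12).
Step 2: Apply the recurrence (x_{n+1}, y_{n+1}) = (x₁x_n + 55y₁y_n, x₁y_n + y₁x_n) repeatedly.
  From (x_1, y_1) = (89, 12): x_2 = 89·89 + 55·12·12 = 15841; y_2 = 89·12 + 12·89 = 2136.
  From (x_2, y_2) = (15841, 2136): x_3 = 89·15841 + 55·12·2136 = 2819609; y_3 = 89·2136 + 12·15841 = 380196.
  From (x_3, y_3) = (2819609, 380196): x_4 = 89·2819609 + 55·12·380196 = 501874561; y_4 = 89·380196 + 12·2819609 = 67672752.
  From (x_4, y_4) = (501874561, 67672752): x_5 = 89·501874561 + 55·12·67672752 = 89330852249; y_5 = 89·67672752 + 12·501874561 = 12045369660.
Step 3: Verify x_5² - 55·y_5² = 7980001163532668358001 - 7980001163532668358000 = 1 (should be 1). ✓

(x_1, y_1) = (89, 12); (x_5, y_5) = (89330852249, 12045369660).


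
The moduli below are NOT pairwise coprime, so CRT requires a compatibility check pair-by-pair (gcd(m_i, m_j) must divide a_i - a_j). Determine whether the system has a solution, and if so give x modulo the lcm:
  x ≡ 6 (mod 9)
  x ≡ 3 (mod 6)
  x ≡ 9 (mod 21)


Moduli 9, 6, 21 are not pairwise coprime, so CRT works modulo lcm(m_i) when all pairwise compatibility conditions hold.
Pairwise compatibility: gcd(m_i, m_j) must divide a_i - a_j for every pair.
Merge one congruence at a time:
  Start: x ≡ 6 (mod 9).
  Combine with x ≡ 3 (mod 6): gcd(9, 6) = 3; 3 - 6 = -3, which IS divisible by 3, so compatible.
    Write x = 6 + 9·t and substitute into x ≡ 3 (mod 6): 9·t ≡ 3 − 6 = -3 (mod 6).
    Divide the congruence (and modulus) by g = 3: 3·t ≡ -1 (mod 2).
    Reduce coefficients mod 2: 1·t ≡ 1 (mod 2).
    So t ≡ 1 (mod 2).
    Then x = 6 + 9·1 = 15, valid modulo lcm(9, 6) = 18: x ≡ 15 (mod 18).
  Combine with x ≡ 9 (mod 21): gcd(18, 21) = 3; 9 - 15 = -6, which IS divisible by 3, so compatible.
    Write x = 15 + 18·t and substitute into x ≡ 9 (mod 21): 18·t ≡ 9 − 15 = -6 (mod 21).
    Divide the congruence (and modulus) by g = 3: 6·t ≡ -2 (mod 7).
    Reduce coefficients mod 7: 6·t ≡ 5 (mod 7).
    The inverse of 6 mod 7 is 6 (since 6·6 = 36 = 5·7 + 1), so t ≡ 6·5 = 30 ≡ 2 (mod 7).
    Then x = 15 + 18·2 = 51, valid modulo lcm(18, 21) = 126: x ≡ 51 (mod 126).
Verify: 51 mod 9 = 6, 51 mod 6 = 3, 51 mod 21 = 9.

x ≡ 51 (mod 126).


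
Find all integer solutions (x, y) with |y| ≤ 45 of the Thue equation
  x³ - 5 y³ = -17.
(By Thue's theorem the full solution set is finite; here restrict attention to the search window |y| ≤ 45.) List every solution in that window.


The equation is x³ - 5y³ = -17. For fixed y, x³ = 5·y³ − 17, so a solution requires the RHS to be a perfect cube.
Strategy: iterate y from -45 to 45, compute RHS = 5·y³ − 17, and check whether it is a (positive or negative) perfect cube.
Check small values of y:
  y = 0: RHS = -17 is not a perfect cube.
  y = 1: RHS = -12 is not a perfect cube.
  y = -1: RHS = -22 is not a perfect cube.
  y = 2: RHS = 23 is not a perfect cube.
  y = -2: RHS = -57 is not a perfect cube.
  y = 3: RHS = 118 is not a perfect cube.
  y = -3: RHS = -152 is not a perfect cube.
Continuing the search up to |y| = 45 finds no solutions either.
No (x, y) in the scanned range satisfies the equation.

No integer solutions with |y| ≤ 45.


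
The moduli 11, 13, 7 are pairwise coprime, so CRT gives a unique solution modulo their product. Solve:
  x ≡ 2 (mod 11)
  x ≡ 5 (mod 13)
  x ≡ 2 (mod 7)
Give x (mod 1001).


Moduli 11, 13, 7 are pairwise coprime; by CRT there is a unique solution modulo M = 11 · 13 · 7 = 1001.
Solve pairwise, accumulating the modulus:
  Start with x ≡ 2 (mod 11).
  Combine with x ≡ 5 (mod 13): since gcd(11, 13) = 1, we get a unique residue mod 143.
    Write x = 2 + 11·t and substitute into x ≡ 5 (mod 13): 11·t ≡ 5 − 2 = 3 (mod 13).
    The inverse of 11 mod 13 is 6 (since 11·6 = 66 = 5·13 + 1), so t ≡ 6·3 = 18 ≡ 5 (mod 13).
    Then x = 2 + 11·5 = 57, valid modulo lcm(11, 13) = 143: x ≡ 57 (mod 143).
  Combine with x ≡ 2 (mod 7): since gcd(143, 7) = 1, we get a unique residue mod 1001.
    Write x = 57 + 143·t and substitute into x ≡ 2 (mod 7): 143·t ≡ 2 − 57 = -55 (mod 7).
    Reduce coefficients mod 7: 3·t ≡ 1 (mod 7).
    The inverse of 3 mod 7 is 5 (since 3·5 = 15 = 2·7 + 1), so t ≡ 5·1 = 5 ≡ 5 (mod 7).
    Then x = 57 + 143·5 = 772, valid modulo lcm(143, 7) = 1001: x ≡ 772 (mod 1001).
Verify: 772 mod 11 = 2 ✓, 772 mod 13 = 5 ✓, 772 mod 7 = 2 ✓.

x ≡ 772 (mod 1001).


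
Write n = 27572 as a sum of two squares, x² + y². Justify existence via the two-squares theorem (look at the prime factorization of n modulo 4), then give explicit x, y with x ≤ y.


Step 1: Factor n = 27572 = 2^2 · 61 · 113.
Step 2: Check the mod-4 condition on each prime factor: 2 = 2 (special); 61 ≡ 1 (mod 4), exponent 1; 113 ≡ 1 (mod 4), exponent 1.
All primes ≡ 3 (mod 4) appear to even exponent (or don't appear), so by the two-squares theorem n IS expressible as a sum of two squares.
Step 3: Build a representation. Group n = k² · m with k = 2 and m = 61 · 113 = 6893 (a product of primes ≡ 1 (mod 4)); a representation of m scales to one of n via (k·x)² + (k·y)² = k²(x² + y²). Each prime p ≡ 1 (mod 4) is itself a sum of two squares; find a² by testing p − a² for a perfect square:
  61: 61 − 1² = 60, 61 − 2² = 57, 61 − 3² = 52, 61 − 4² = 45, 61 − 5² = 36 = 6² ⇒ 61 = 5² + 6².
  113: 113 − 1² = 112, 113 − 2² = 109, 113 − 3² = 104, 113 − 4² = 97, 113 − 5² = 88, 113 − 6² = 77, 113 − 7² = 64 = 8² ⇒ 113 = 7² + 8².
  Combine using the Brahmagupta–Fibonacci identity (a² + b²)(c² + d²) = (ac − bd)² + (ad + bc)² = (ac + bd)² + (ad − bc)²:
  61 · 113 = 6893: from (5² + 6²)(7² + 8²), take (5·7 − 6·8, 5·8 + 6·7) = (35 − 48, 40 + 42) = (-13, 82); dropping signs (only squares matter) gives (13, 82); check 13² + 82² = 169 + 6724 = 6893 ✓.
  Scale by k = 2: (2·13, 2·82) = (26, 164).
Step 4: Order so x ≤ y and verify: 26² + 164² = 676 + 26896 = 27572 = n. ✓

n = 27572 = 26² + 164² (one valid representation with x ≤ y).


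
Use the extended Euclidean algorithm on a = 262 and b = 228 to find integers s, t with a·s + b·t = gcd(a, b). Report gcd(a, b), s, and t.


Euclidean algorithm on (262, 228) — divide until remainder is 0:
  262 = 1 · 228 + 34
  228 = 6 · 34 + 24
  34 = 1 · 24 + 10
  24 = 2 · 10 + 4
  10 = 2 · 4 + 2
  4 = 2 · 2 + 0
gcd(262, 228) = 2.
Track Bezout coefficients alongside the remainders: start with r₀ = 262 = a·1 + b·0 (s = 1, t = 0) and r₁ = 228 = a·0 + b·1 (s = 0, t = 1); each new remainder r_{k+1} = r_{k-1} − q_k·r_k inherits s_{k+1} = s_{k-1} − q_k·s_k, t_{k+1} = t_{k-1} − q_k·t_k, so r_k = a·s_k + b·t_k at every step:
  q = 1: r = 34, s = 1 − 1·0 = 1, t = 0 − 1·1 = -1  (check: 262·1 + 228·(-1) = 34)
  q = 6: r = 24, s = 0 − 6·1 = -6, t = 1 − 6·(-1) = 7  (check: 262·(-6) + 228·7 = 24)
  q = 1: r = 10, s = 1 − 1·(-6) = 7, t = -1 − 1·7 = -8  (check: 262·7 + 228·(-8) = 10)
  q = 2: r = 4, s = -6 − 2·7 = -20, t = 7 − 2·(-8) = 23  (check: 262·(-20) + 228·23 = 4)
  q = 2: r = 2, s = 7 − 2·(-20) = 47, t = -8 − 2·23 = -54  (check: 262·47 + 228·(-54) = 2)
The row with r = 2 (the gcd) gives the Bezout coefficients s = 47, t = -54.
Result: 262 · (47) + 228 · (-54) = 2.

gcd(262, 228) = 2; s = 47, t = -54 (check: 262·47 + 228·(-54) = 2).


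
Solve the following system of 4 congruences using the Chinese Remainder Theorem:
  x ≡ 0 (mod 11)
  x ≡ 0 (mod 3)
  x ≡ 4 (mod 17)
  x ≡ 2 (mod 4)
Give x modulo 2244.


Product of moduli M = 11 · 3 · 17 · 4 = 2244.
Merge one congruence at a time:
  Start: x ≡ 0 (mod 11).
  Combine with x ≡ 0 (mod 3); new modulus lcm = 33.
    Write x = 0 + 11·t and substitute into x ≡ 0 (mod 3): 11·t ≡ 0 − 0 = 0 (mod 3).
    Reduce coefficients mod 3: 2·t ≡ 0 (mod 3).
    The inverse of 2 mod 3 is 2 (since 2·2 = 4 = 1·3 + 1), so t ≡ 2·0 = 0 ≡ 0 (mod 3).
    Then x = 0 + 11·0 = 0, valid modulo lcm(11, 3) = 33: x ≡ 0 (mod 33).
  Combine with x ≡ 4 (mod 17); new modulus lcm = 561.
    Write x = 0 + 33·t and substitute into x ≡ 4 (mod 17): 33·t ≡ 4 − 0 = 4 (mod 17).
    Reduce coefficients mod 17: 16·t ≡ 4 (mod 17).
    The inverse of 16 mod 17 is 16 (since 16·16 = 256 = 15·17 + 1), so t ≡ 16·4 = 64 ≡ 13 (mod 17).
    Then x = 0 + 33·13 = 429, valid modulo lcm(33, 17) = 561: x ≡ 429 (mod 561).
  Combine with x ≡ 2 (mod 4); new modulus lcm = 2244.
    Write x = 429 + 561·t and substitute into x ≡ 2 (mod 4): 561·t ≡ 2 − 429 = -427 (mod 4).
    Reduce coefficients mod 4: 1·t ≡ 1 (mod 4).
    So t ≡ 1 (mod 4).
    Then x = 429 + 561·1 = 990, valid modulo lcm(561, 4) = 2244: x ≡ 990 (mod 2244).
Verify against each original: 990 mod 11 = 0, 990 mod 3 = 0, 990 mod 17 = 4, 990 mod 4 = 2.

x ≡ 990 (mod 2244).


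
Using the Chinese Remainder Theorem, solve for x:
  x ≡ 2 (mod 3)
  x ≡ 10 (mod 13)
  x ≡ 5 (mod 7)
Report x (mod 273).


Moduli 3, 13, 7 are pairwise coprime; by CRT there is a unique solution modulo M = 3 · 13 · 7 = 273.
Solve pairwise, accumulating the modulus:
  Start with x ≡ 2 (mod 3).
  Combine with x ≡ 10 (mod 13): since gcd(3, 13) = 1, we get a unique residue mod 39.
    Write x = 2 + 3·t and substitute into x ≡ 10 (mod 13): 3·t ≡ 10 − 2 = 8 (mod 13).
    The inverse of 3 mod 13 is 9 (since 3·9 = 27 = 2·13 + 1), so t ≡ 9·8 = 72 ≡ 7 (mod 13).
    Then x = 2 + 3·7 = 23, valid modulo lcm(3, 13) = 39: x ≡ 23 (mod 39).
  Combine with x ≡ 5 (mod 7): since gcd(39, 7) = 1, we get a unique residue mod 273.
    Write x = 23 + 39·t and substitute into x ≡ 5 (mod 7): 39·t ≡ 5 − 23 = -18 (mod 7).
    Reduce coefficients mod 7: 4·t ≡ 3 (mod 7).
    The inverse of 4 mod 7 is 2 (since 4·2 = 8 = 1·7 + 1), so t ≡ 2·3 = 6 ≡ 6 (mod 7).
    Then x = 23 + 39·6 = 257, valid modulo lcm(39, 7) = 273: x ≡ 257 (mod 273).
Verify: 257 mod 3 = 2 ✓, 257 mod 13 = 10 ✓, 257 mod 7 = 5 ✓.

x ≡ 257 (mod 273).


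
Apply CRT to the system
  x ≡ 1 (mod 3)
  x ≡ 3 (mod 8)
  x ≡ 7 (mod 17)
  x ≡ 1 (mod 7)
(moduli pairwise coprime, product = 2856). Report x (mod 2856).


Product of moduli M = 3 · 8 · 17 · 7 = 2856.
Merge one congruence at a time:
  Start: x ≡ 1 (mod 3).
  Combine with x ≡ 3 (mod 8); new modulus lcm = 24.
    Write x = 1 + 3·t and substitute into x ≡ 3 (mod 8): 3·t ≡ 3 − 1 = 2 (mod 8).
    The inverse of 3 mod 8 is 3 (since 3·3 = 9 = 1·8 + 1), so t ≡ 3·2 = 6 ≡ 6 (mod 8).
    Then x = 1 + 3·6 = 19, valid modulo lcm(3, 8) = 24: x ≡ 19 (mod 24).
  Combine with x ≡ 7 (mod 17); new modulus lcm = 408.
    Write x = 19 + 24·t and substitute into x ≡ 7 (mod 17): 24·t ≡ 7 − 19 = -12 (mod 17).
    Reduce coefficients mod 17: 7·t ≡ 5 (mod 17).
    The inverse of 7 mod 17 is 5 (since 7·5 = 35 = 2·17 + 1), so t ≡ 5·5 = 25 ≡ 8 (mod 17).
    Then x = 19 + 24·8 = 211, valid modulo lcm(24, 17) = 408: x ≡ 211 (mod 408).
  Combine with x ≡ 1 (mod 7); new modulus lcm = 2856.
    Write x = 211 + 408·t and substitute into x ≡ 1 (mod 7): 408·t ≡ 1 − 211 = -210 (mod 7).
    Reduce coefficients mod 7: 2·t ≡ 0 (mod 7).
    The inverse of 2 mod 7 is 4 (since 2·4 = 8 = 1·7 + 1), so t ≡ 4·0 = 0 ≡ 0 (mod 7).
    Then x = 211 + 408·0 = 211, valid modulo lcm(408, 7) = 2856: x ≡ 211 (mod 2856).
Verify against each original: 211 mod 3 = 1, 211 mod 8 = 3, 211 mod 17 = 7, 211 mod 7 = 1.

x ≡ 211 (mod 2856).


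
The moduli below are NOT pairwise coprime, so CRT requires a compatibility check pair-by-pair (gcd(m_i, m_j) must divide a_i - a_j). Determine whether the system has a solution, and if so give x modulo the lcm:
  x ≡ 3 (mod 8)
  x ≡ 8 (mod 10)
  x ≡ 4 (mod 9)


Moduli 8, 10, 9 are not pairwise coprime, so CRT works modulo lcm(m_i) when all pairwise compatibility conditions hold.
Pairwise compatibility: gcd(m_i, m_j) must divide a_i - a_j for every pair.
Merge one congruence at a time:
  Start: x ≡ 3 (mod 8).
  Combine with x ≡ 8 (mod 10): gcd(8, 10) = 2, and 8 - 3 = 5 is NOT divisible by 2.
    ⇒ system is inconsistent (no integer solution).

No solution (the system is inconsistent).


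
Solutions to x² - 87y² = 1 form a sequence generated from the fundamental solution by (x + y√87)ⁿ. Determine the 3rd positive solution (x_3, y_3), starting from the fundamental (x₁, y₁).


Step 1: Find the fundamental solution (x₁, y₁) of x² - 87y² = 1.
  Expand √87 as a continued fraction. a₀ = ⌊√87⌋ = 9; iterate m_{k+1} = d_k·a_k − m_k, d_{k+1} = (87 − m_{k+1}²)/d_k, a_{k+1} = ⌊(a₀ + m_{k+1})/d_{k+1}⌋ (starting m₀ = 0, d₀ = 1), with convergents p_k = a_k·p_{k-1} + p_{k-2}, q_k = a_k·q_{k-1} + q_{k-2} (p₋₁ = 1, q₋₁ = 0):
  k = 0: a₀ = 9; p₀/q₀ = 9/1; p₀² − 87·q₀² = 81 − 87 = -6.
  k = 1: m = 9, d = 6, a = ⌊(9 + 9)/6⌋ = 3; p/q = (3·9 + 1)/(3·1 + 0) = 28/3; p² − 87·q² = 784 − 783 = 1.
  The first convergent with p² − 87·q² = 1 gives the fundamental solution (x₁, y₁) = (28, 3).
Step 2: Apply the recurrence (x_{n+1}, y_{n+1}) = (x₁x_n + 87y₁y_n, x₁y_n + y₁x_n) repeatedly.
  From (x_1, y_1) = (28, 3): x_2 = 28·28 + 87·3·3 = 1567; y_2 = 28·3 + 3·28 = 168.
  From (x_2, y_2) = (1567, 168): x_3 = 28·1567 + 87·3·168 = 87724; y_3 = 28·168 + 3·1567 = 9405.
Step 3: Verify x_3² - 87·y_3² = 7695500176 - 7695500175 = 1 (should be 1). ✓

(x_1, y_1) = (28, 3); (x_3, y_3) = (87724, 9405).


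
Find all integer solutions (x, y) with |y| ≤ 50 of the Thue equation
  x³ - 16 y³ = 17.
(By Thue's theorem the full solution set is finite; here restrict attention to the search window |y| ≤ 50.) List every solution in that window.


The equation is x³ - 16y³ = 17. For fixed y, x³ = 16·y³ + 17, so a solution requires the RHS to be a perfect cube.
Strategy: iterate y from -50 to 50, compute RHS = 16·y³ + 17, and check whether it is a (positive or negative) perfect cube.
Check small values of y:
  y = 0: RHS = 17 is not a perfect cube.
  y = 1: RHS = 33 is not a perfect cube.
  y = -1: RHS = 1 = (1)³ ⇒ x = 1 works.
  y = 2: RHS = 145 is not a perfect cube.
  y = -2: RHS = -111 is not a perfect cube.
  y = 3: RHS = 449 is not a perfect cube.
  y = -3: RHS = -415 is not a perfect cube.
Continuing the search up to |y| = 50 finds no further solutions beyond those listed.
Collected solutions: (1, -1).

Solutions (with |y| ≤ 50): (1, -1).


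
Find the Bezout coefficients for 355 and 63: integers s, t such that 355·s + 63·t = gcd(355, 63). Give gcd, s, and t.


Euclidean algorithm on (355, 63) — divide until remainder is 0:
  355 = 5 · 63 + 40
  63 = 1 · 40 + 23
  40 = 1 · 23 + 17
  23 = 1 · 17 + 6
  17 = 2 · 6 + 5
  6 = 1 · 5 + 1
  5 = 5 · 1 + 0
gcd(355, 63) = 1.
Track Bezout coefficients alongside the remainders: start with r₀ = 355 = a·1 + b·0 (s = 1, t = 0) and r₁ = 63 = a·0 + b·1 (s = 0, t = 1); each new remainder r_{k+1} = r_{k-1} − q_k·r_k inherits s_{k+1} = s_{k-1} − q_k·s_k, t_{k+1} = t_{k-1} − q_k·t_k, so r_k = a·s_k + b·t_k at every step:
  q = 5: r = 40, s = 1 − 5·0 = 1, t = 0 − 5·1 = -5  (check: 355·1 + 63·(-5) = 40)
  q = 1: r = 23, s = 0 − 1·1 = -1, t = 1 − 1·(-5) = 6  (check: 355·(-1) + 63·6 = 23)
  q = 1: r = 17, s = 1 − 1·(-1) = 2, t = -5 − 1·6 = -11  (check: 355·2 + 63·(-11) = 17)
  q = 1: r = 6, s = -1 − 1·2 = -3, t = 6 − 1·(-11) = 17  (check: 355·(-3) + 63·17 = 6)
  q = 2: r = 5, s = 2 − 2·(-3) = 8, t = -11 − 2·17 = -45  (check: 355·8 + 63·(-45) = 5)
  q = 1: r = 1, s = -3 − 1·8 = -11, t = 17 − 1·(-45) = 62  (check: 355·(-11) + 63·62 = 1)
The row with r = 1 (the gcd) gives the Bezout coefficients s = -11, t = 62.
Result: 355 · (-11) + 63 · (62) = 1.

gcd(355, 63) = 1; s = -11, t = 62 (check: 355·(-11) + 63·62 = 1).


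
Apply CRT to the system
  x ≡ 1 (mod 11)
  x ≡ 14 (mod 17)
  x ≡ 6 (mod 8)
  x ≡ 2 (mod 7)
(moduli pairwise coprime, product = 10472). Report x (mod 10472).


Product of moduli M = 11 · 17 · 8 · 7 = 10472.
Merge one congruence at a time:
  Start: x ≡ 1 (mod 11).
  Combine with x ≡ 14 (mod 17); new modulus lcm = 187.
    Write x = 1 + 11·t and substitute into x ≡ 14 (mod 17): 11·t ≡ 14 − 1 = 13 (mod 17).
    The inverse of 11 mod 17 is 14 (since 11·14 = 154 = 9·17 + 1), so t ≡ 14·13 = 182 ≡ 12 (mod 17).
    Then x = 1 + 11·12 = 133, valid modulo lcm(11, 17) = 187: x ≡ 133 (mod 187).
  Combine with x ≡ 6 (mod 8); new modulus lcm = 1496.
    Write x = 133 + 187·t and substitute into x ≡ 6 (mod 8): 187·t ≡ 6 − 133 = -127 (mod 8).
    Reduce coefficients mod 8: 3·t ≡ 1 (mod 8).
    The inverse of 3 mod 8 is 3 (since 3·3 = 9 = 1·8 + 1), so t ≡ 3·1 = 3 ≡ 3 (mod 8).
    Then x = 133 + 187·3 = 694, valid modulo lcm(187, 8) = 1496: x ≡ 694 (mod 1496).
  Combine with x ≡ 2 (mod 7); new modulus lcm = 10472.
    Write x = 694 + 1496·t and substitute into x ≡ 2 (mod 7): 1496·t ≡ 2 − 694 = -692 (mod 7).
    Reduce coefficients mod 7: 5·t ≡ 1 (mod 7).
    The inverse of 5 mod 7 is 3 (since 5·3 = 15 = 2·7 + 1), so t ≡ 3·1 = 3 ≡ 3 (mod 7).
    Then x = 694 + 1496·3 = 5182, valid modulo lcm(1496, 7) = 10472: x ≡ 5182 (mod 10472).
Verify against each original: 5182 mod 11 = 1, 5182 mod 17 = 14, 5182 mod 8 = 6, 5182 mod 7 = 2.

x ≡ 5182 (mod 10472).


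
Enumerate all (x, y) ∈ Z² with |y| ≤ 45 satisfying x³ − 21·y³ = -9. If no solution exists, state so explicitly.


The equation is x³ - 21y³ = -9. For fixed y, x³ = 21·y³ − 9, so a solution requires the RHS to be a perfect cube.
Strategy: iterate y from -45 to 45, compute RHS = 21·y³ − 9, and check whether it is a (positive or negative) perfect cube.
Check small values of y:
  y = 0: RHS = -9 is not a perfect cube.
  y = 1: RHS = 12 is not a perfect cube.
  y = -1: RHS = -30 is not a perfect cube.
  y = 2: RHS = 159 is not a perfect cube.
  y = -2: RHS = -177 is not a perfect cube.
  y = 3: RHS = 558 is not a perfect cube.
  y = -3: RHS = -576 is not a perfect cube.
Continuing the search up to |y| = 45 finds no solutions either.
No (x, y) in the scanned range satisfies the equation.

No integer solutions with |y| ≤ 45.


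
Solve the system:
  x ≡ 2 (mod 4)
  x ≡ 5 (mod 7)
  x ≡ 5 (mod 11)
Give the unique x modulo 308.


Moduli 4, 7, 11 are pairwise coprime; by CRT there is a unique solution modulo M = 4 · 7 · 11 = 308.
Solve pairwise, accumulating the modulus:
  Start with x ≡ 2 (mod 4).
  Combine with x ≡ 5 (mod 7): since gcd(4, 7) = 1, we get a unique residue mod 28.
    Write x = 2 + 4·t and substitute into x ≡ 5 (mod 7): 4·t ≡ 5 − 2 = 3 (mod 7).
    The inverse of 4 mod 7 is 2 (since 4·2 = 8 = 1·7 + 1), so t ≡ 2·3 = 6 ≡ 6 (mod 7).
    Then x = 2 + 4·6 = 26, valid modulo lcm(4, 7) = 28: x ≡ 26 (mod 28).
  Combine with x ≡ 5 (mod 11): since gcd(28, 11) = 1, we get a unique residue mod 308.
    Write x = 26 + 28·t and substitute into x ≡ 5 (mod 11): 28·t ≡ 5 − 26 = -21 (mod 11).
    Reduce coefficients mod 11: 6·t ≡ 1 (mod 11).
    The inverse of 6 mod 11 is 2 (since 6·2 = 12 = 1·11 + 1), so t ≡ 2·1 = 2 ≡ 2 (mod 11).
    Then x = 26 + 28·2 = 82, valid modulo lcm(28, 11) = 308: x ≡ 82 (mod 308).
Verify: 82 mod 4 = 2 ✓, 82 mod 7 = 5 ✓, 82 mod 11 = 5 ✓.

x ≡ 82 (mod 308).


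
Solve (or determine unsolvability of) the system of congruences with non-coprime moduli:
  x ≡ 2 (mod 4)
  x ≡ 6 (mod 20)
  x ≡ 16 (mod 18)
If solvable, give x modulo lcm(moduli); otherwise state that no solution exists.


Moduli 4, 20, 18 are not pairwise coprime, so CRT works modulo lcm(m_i) when all pairwise compatibility conditions hold.
Pairwise compatibility: gcd(m_i, m_j) must divide a_i - a_j for every pair.
Merge one congruence at a time:
  Start: x ≡ 2 (mod 4).
  Combine with x ≡ 6 (mod 20): gcd(4, 20) = 4; 6 - 2 = 4, which IS divisible by 4, so compatible.
    Write x = 2 + 4·t and substitute into x ≡ 6 (mod 20): 4·t ≡ 6 − 2 = 4 (mod 20).
    Divide the congruence (and modulus) by g = 4: 1·t ≡ 1 (mod 5).
    So t ≡ 1 (mod 5).
    Then x = 2 + 4·1 = 6, valid modulo lcm(4, 20) = 20: x ≡ 6 (mod 20).
  Combine with x ≡ 16 (mod 18): gcd(20, 18) = 2; 16 - 6 = 10, which IS divisible by 2, so compatible.
    Write x = 6 + 20·t and substitute into x ≡ 16 (mod 18): 20·t ≡ 16 − 6 = 10 (mod 18).
    Divide the congruence (and modulus) by g = 2: 10·t ≡ 5 (mod 9).
    Reduce coefficients mod 9: 1·t ≡ 5 (mod 9).
    So t ≡ 5 (mod 9).
    Then x = 6 + 20·5 = 106, valid modulo lcm(20, 18) = 180: x ≡ 106 (mod 180).
Verify: 106 mod 4 = 2, 106 mod 20 = 6, 106 mod 18 = 16.

x ≡ 106 (mod 180).


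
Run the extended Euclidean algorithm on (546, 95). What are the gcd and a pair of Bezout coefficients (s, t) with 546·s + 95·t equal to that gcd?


Euclidean algorithm on (546, 95) — divide until remainder is 0:
  546 = 5 · 95 + 71
  95 = 1 · 71 + 24
  71 = 2 · 24 + 23
  24 = 1 · 23 + 1
  23 = 23 · 1 + 0
gcd(546, 95) = 1.
Track Bezout coefficients alongside the remainders: start with r₀ = 546 = a·1 + b·0 (s = 1, t = 0) and r₁ = 95 = a·0 + b·1 (s = 0, t = 1); each new remainder r_{k+1} = r_{k-1} − q_k·r_k inherits s_{k+1} = s_{k-1} − q_k·s_k, t_{k+1} = t_{k-1} − q_k·t_k, so r_k = a·s_k + b·t_k at every step:
  q = 5: r = 71, s = 1 − 5·0 = 1, t = 0 − 5·1 = -5  (check: 546·1 + 95·(-5) = 71)
  q = 1: r = 24, s = 0 − 1·1 = -1, t = 1 − 1·(-5) = 6  (check: 546·(-1) + 95·6 = 24)
  q = 2: r = 23, s = 1 − 2·(-1) = 3, t = -5 − 2·6 = -17  (check: 546·3 + 95·(-17) = 23)
  q = 1: r = 1, s = -1 − 1·3 = -4, t = 6 − 1·(-17) = 23  (check: 546·(-4) + 95·23 = 1)
The row with r = 1 (the gcd) gives the Bezout coefficients s = -4, t = 23.
Result: 546 · (-4) + 95 · (23) = 1.

gcd(546, 95) = 1; s = -4, t = 23 (check: 546·(-4) + 95·23 = 1).
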